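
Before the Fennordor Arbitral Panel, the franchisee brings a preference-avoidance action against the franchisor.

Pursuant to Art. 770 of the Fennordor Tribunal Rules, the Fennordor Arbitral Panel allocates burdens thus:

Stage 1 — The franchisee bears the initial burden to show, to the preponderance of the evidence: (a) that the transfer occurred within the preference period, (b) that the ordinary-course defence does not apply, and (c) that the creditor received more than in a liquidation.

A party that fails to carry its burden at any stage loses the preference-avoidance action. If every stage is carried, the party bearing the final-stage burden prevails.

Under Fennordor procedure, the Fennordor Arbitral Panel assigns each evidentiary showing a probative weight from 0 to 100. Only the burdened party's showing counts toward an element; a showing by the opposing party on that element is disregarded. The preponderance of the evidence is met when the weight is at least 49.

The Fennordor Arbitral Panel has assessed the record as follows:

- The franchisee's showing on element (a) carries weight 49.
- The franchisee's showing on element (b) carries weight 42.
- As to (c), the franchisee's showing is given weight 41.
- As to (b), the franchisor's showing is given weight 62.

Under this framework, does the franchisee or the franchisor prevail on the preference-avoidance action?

Stage 1 (franchisee, the preponderance of the evidence, weight is at least 49): (a) 49 ≥ 49 — meets; (b) 42 (franchisor's 62 disregarded) < 49 — fails; (c) 41 < 49 — fails.
  The franchisee does not carry Stage 1.
So the franchisor prevails.

franchisor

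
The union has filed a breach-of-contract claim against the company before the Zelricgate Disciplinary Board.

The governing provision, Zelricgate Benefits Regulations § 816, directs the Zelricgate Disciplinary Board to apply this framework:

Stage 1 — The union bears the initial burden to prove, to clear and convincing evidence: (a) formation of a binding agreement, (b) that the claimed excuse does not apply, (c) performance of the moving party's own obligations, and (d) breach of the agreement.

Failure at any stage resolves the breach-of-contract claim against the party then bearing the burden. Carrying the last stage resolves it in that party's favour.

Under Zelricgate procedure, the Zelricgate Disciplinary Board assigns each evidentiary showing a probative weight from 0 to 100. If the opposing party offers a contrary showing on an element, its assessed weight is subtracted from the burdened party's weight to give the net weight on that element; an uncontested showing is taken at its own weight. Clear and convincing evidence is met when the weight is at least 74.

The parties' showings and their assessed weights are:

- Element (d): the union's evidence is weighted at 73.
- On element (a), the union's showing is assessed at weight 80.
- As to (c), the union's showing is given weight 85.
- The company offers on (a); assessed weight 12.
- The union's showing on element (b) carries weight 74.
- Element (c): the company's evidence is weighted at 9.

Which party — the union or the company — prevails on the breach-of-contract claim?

company

Stage 1 — burden on union; standard: clear and convincing evidence (weight is at least 74).
    (a): 80 − 12 = 68 < 74 [not met]
    (b): 74 ≥ 74 [met]
    (c): 85 − 9 = 76 ≥ 74 [met]
    (d): 73 < 74 [not met]
  Not every element is met, so the union fails to carry Stage 1.
The company prevails.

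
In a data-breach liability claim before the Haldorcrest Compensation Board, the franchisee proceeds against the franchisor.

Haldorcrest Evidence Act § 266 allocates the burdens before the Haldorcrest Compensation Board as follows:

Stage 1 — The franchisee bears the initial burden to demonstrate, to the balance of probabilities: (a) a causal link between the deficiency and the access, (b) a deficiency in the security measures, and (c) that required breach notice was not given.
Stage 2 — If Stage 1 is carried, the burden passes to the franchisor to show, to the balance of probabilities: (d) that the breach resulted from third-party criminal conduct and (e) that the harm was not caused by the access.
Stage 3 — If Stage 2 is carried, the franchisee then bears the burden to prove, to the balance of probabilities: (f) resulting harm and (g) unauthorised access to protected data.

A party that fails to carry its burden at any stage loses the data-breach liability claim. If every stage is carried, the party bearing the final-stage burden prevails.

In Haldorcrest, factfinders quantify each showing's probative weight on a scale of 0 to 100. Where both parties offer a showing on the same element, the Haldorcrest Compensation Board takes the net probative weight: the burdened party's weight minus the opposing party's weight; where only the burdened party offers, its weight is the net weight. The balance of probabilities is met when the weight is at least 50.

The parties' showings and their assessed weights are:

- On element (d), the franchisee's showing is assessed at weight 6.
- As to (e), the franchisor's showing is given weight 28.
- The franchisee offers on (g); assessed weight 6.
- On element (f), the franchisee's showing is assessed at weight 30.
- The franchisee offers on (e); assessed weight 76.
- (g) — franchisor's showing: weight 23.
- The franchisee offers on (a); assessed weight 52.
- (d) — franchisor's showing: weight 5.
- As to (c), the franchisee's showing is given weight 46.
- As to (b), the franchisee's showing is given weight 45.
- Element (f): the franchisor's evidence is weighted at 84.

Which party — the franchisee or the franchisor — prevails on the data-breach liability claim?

franchisor

At Stage 1 the franchisee must meet the balance of probabilities (weight is at least 50): on (a) the weight is 52, ≥ 50, so (a) meets the standard; on (b) the weight is 45, < 50, so (b) does not meet the standard; on (c) the weight is 46, < 50, so (c) does not meet the standard.
  The franchisee does not carry Stage 1.
The analysis ends at Stage 1; the franchisor prevails.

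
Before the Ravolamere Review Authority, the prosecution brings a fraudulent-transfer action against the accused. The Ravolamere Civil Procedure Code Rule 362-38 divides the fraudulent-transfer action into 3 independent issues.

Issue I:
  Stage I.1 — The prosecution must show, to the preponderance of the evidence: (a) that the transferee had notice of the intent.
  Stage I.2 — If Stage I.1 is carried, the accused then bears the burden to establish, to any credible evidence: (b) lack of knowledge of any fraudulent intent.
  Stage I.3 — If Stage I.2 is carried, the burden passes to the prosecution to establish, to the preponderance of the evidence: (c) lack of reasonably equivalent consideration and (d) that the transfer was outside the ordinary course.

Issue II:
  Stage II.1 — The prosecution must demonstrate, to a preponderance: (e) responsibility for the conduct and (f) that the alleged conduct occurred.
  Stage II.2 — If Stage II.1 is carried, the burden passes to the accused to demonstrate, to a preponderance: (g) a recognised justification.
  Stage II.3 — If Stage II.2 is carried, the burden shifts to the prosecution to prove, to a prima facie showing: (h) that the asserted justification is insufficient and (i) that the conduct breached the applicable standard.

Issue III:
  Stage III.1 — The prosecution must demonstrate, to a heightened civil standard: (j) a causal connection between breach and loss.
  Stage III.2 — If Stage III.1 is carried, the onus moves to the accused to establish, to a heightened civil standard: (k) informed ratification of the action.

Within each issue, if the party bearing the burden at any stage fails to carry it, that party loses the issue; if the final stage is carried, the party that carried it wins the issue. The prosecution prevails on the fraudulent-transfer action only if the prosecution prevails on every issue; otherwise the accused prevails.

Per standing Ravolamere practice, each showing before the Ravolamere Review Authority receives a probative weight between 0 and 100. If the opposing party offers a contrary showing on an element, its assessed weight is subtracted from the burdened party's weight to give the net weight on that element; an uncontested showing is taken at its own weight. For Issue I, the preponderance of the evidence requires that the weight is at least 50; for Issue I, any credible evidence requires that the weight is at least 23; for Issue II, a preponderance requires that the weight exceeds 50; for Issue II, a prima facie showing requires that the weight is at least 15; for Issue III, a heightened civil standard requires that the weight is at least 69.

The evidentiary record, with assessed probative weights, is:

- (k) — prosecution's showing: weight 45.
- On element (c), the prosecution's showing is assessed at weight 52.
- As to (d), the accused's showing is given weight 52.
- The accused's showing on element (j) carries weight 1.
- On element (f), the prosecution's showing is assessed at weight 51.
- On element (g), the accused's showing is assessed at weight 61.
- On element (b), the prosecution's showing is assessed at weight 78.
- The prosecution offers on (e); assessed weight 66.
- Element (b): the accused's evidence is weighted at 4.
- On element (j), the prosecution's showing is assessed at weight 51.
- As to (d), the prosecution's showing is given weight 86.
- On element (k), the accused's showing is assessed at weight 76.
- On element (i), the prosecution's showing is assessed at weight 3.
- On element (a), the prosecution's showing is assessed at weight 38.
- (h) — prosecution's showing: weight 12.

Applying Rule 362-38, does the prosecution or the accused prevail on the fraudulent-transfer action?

— Issue I —
At Stage I.1 the prosecution must meet the preponderance of the evidence (weight is at least 50): on (a) the weight is 38, which does not reach 50, so (a) does not meet the standard.
  Stage I.1 not carried; the prosecution fails its burden.
So the accused prevails on this issue.
— Issue II —
Stage II.1 (prosecution, a preponderance, weight exceeds 50): (e) 66 > 50 — meets; (f) 51 > 50 — meets.
  Stage II.1 carried; the burden shifts to the accused.
Stage II.2 (accused, a preponderance, weight exceeds 50): (g) 61 > 50 — meets.
  All elements met. The burden passes to the prosecution.
Stage II.3 (prosecution, a prima facie showing, weight is at least 15): (h) 12 < 15 — fails; (i) 3 < 15 — fails.
  The prosecution does not carry Stage II.3.
The analysis ends at Stage II.3; the accused prevails on this issue.
— Issue III —
At Stage III.1 the prosecution must meet a heightened civil standard (weight is at least 69): on (j) the weight is 51 less the opposing 1 gives net 50, which does not reach 69, so (j) does not meet the standard.
  Stage III.1 not carried; the prosecution fails its burden.
So the accused prevails on this issue.
Per-issue: Issue I → accused; Issue II → accused; Issue III → accused. The prosecution must prevail on every issue; overall, the accused prevails.

accused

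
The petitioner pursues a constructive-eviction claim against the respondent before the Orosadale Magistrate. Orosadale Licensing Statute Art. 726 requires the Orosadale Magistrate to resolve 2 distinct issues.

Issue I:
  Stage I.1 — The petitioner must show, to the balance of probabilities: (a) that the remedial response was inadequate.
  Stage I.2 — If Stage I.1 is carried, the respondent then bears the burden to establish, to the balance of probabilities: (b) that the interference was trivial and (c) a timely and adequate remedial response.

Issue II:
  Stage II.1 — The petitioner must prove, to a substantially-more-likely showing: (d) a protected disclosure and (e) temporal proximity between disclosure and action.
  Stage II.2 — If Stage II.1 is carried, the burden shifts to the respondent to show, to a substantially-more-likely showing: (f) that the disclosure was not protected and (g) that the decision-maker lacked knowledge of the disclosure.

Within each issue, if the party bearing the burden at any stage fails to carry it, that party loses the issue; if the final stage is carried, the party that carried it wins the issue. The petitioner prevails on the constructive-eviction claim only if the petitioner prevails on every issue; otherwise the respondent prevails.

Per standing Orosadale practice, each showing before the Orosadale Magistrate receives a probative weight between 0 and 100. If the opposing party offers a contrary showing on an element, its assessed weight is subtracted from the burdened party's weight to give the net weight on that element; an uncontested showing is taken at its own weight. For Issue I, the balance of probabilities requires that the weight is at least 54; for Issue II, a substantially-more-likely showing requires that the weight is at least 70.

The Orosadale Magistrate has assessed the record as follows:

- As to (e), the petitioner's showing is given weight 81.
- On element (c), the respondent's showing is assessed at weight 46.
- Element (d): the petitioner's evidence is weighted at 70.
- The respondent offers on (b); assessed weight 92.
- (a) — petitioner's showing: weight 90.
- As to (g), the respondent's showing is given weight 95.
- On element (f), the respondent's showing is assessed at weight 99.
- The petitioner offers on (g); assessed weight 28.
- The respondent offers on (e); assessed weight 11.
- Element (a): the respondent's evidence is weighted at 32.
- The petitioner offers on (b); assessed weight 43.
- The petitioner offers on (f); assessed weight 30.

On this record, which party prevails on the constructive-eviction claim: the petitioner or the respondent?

— Issue I —
Stage I.1 (petitioner, the balance of probabilities, weight is at least 54): (a) net 90−32=58 ≥ 54 — meets.
  Stage I.1 carried; the burden shifts to the respondent.
Stage I.2 (respondent, the balance of probabilities, weight is at least 54): (b) net 92−43=49 < 54 — fails; (c) 46 < 54 — fails.
  Not every element is met, so the respondent fails to carry Stage I.2.
So the petitioner prevails on this issue.
— Issue II —
At Stage II.1 the petitioner must meet a substantially-more-likely showing (weight is at least 70): on (d) the weight is 70, which does reach 70, so (d) meets the standard; on (e) the weight is 81 less the opposing 11 gives net 70, ≥ 70, so (e) meets the standard.
  The petitioner carries Stage II.1; the respondent now bears the burden.
At Stage II.2 the respondent must meet a substantially-more-likely showing (weight is at least 70): on (f) the weight is 99 less the opposing 30 gives net 69, which does not reach 70, so (f) does not meet the standard; on (g) the weight is 95 less the opposing 28 gives net 67, which does not reach 70, so (g) does not meet the standard.
  Not every element is met, so the respondent fails to carry Stage II.2.
So the petitioner prevails on this issue.
Per-issue: Issue I → petitioner; Issue II → petitioner. The petitioner must prevail on every issue; overall, the petitioner prevails.

petitioner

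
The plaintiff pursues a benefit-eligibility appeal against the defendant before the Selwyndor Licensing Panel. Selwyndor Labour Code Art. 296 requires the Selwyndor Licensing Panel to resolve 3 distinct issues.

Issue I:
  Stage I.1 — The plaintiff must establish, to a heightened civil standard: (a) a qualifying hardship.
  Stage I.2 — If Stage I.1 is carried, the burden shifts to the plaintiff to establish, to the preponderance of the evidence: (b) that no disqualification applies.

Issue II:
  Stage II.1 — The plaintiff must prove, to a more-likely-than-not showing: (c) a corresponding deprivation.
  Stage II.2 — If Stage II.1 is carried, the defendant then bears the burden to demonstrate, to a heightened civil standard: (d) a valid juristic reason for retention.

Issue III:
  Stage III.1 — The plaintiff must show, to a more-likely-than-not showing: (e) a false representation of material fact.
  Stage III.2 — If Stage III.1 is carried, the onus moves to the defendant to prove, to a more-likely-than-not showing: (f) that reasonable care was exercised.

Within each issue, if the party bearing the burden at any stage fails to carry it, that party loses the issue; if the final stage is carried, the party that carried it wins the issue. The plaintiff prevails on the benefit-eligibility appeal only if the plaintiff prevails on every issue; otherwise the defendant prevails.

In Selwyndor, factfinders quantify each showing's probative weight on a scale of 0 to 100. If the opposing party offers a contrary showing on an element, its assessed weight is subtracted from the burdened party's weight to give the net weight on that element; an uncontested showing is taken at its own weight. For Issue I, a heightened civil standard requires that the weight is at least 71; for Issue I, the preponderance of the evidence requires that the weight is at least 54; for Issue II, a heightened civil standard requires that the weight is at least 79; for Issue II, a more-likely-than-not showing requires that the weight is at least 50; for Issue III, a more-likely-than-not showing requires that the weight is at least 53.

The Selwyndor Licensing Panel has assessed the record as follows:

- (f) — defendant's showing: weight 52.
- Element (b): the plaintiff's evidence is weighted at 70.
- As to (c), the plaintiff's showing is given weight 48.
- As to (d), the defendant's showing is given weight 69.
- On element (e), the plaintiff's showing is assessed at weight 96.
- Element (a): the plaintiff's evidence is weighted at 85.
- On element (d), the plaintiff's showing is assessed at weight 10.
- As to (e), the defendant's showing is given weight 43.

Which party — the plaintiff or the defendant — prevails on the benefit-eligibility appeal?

— Issue I —
Stage I.1 (plaintiff, a heightened civil standard, weight is at least 71): (a) 85 ≥ 71 — meets.
  Stage I.1 carried; the burden remains with the plaintiff.
Stage I.2 (plaintiff, the preponderance of the evidence, weight is at least 54): (b) 70 ≥ 54 — meets.
  All elements met at the final stage.
With every stage satisfied, the plaintiff prevails on this issue.
— Issue II —
At Stage II.1 the plaintiff must meet a more-likely-than-not showing (weight is at least 50): on (c) the weight is 48, < 50, so (c) does not meet the standard.
  Stage II.1 not carried; the plaintiff fails its burden.
The analysis ends at Stage II.1; the defendant prevails on this issue.
— Issue III —
Stage III.1 — burden on plaintiff; standard: a more-likely-than-not showing (weight is at least 53).
    (e): 96 − 43 = 53 ≥ 53 [met]
  The plaintiff carries Stage III.1; the defendant now bears the burden.
Stage III.2 — burden on defendant; standard: a more-likely-than-not showing (weight is at least 53).
    (f): 52 < 53 [not met]
  Not every element is met, so the defendant fails to carry Stage III.2.
So the plaintiff prevails on this issue.
Per-issue: Issue I → plaintiff; Issue II → defendant; Issue III → plaintiff. The plaintiff must prevail on every issue; overall, the defendant prevails.

defendant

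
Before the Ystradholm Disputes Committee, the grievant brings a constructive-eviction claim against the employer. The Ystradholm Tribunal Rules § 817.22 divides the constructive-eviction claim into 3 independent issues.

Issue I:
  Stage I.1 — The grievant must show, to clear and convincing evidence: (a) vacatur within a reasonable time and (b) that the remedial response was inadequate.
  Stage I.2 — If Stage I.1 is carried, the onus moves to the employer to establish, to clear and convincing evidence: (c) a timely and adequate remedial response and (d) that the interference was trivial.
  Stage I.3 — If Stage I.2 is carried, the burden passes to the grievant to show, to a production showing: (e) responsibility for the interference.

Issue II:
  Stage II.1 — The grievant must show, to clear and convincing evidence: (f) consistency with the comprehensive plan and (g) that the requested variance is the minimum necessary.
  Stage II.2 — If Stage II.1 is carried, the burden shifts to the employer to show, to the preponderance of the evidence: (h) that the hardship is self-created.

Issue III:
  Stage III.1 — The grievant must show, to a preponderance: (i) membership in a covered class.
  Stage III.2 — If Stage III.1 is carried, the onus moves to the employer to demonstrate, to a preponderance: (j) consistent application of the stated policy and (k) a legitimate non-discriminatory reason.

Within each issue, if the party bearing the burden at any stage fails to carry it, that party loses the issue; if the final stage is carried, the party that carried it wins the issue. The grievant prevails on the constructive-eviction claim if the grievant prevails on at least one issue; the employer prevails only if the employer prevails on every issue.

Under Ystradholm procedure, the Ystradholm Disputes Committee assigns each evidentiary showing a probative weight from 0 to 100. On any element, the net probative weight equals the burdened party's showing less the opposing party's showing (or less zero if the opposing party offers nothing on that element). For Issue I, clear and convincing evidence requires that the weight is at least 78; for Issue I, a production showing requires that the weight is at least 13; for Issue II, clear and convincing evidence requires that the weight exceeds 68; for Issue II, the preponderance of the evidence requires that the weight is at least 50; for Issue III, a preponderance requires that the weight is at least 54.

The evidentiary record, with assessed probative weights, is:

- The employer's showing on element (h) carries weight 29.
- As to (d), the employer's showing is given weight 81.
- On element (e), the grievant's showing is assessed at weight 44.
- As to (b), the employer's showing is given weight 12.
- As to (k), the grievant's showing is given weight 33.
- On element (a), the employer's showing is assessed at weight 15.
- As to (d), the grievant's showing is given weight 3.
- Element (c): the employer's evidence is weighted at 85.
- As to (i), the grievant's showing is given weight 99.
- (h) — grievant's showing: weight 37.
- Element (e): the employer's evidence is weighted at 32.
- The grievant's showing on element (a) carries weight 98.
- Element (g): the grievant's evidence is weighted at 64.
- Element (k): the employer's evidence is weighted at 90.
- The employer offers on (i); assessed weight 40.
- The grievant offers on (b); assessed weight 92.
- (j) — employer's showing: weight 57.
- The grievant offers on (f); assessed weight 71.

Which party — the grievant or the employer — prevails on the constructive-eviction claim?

— Issue I —
Stage I.1 — burden on grievant; standard: clear and convincing evidence (weight is at least 78).
    (a): 98 − 15 = 83 ≥ 78 [met]
    (b): 92 − 12 = 80 ≥ 78 [met]
  Stage I.1 is satisfied; the onus moves to the employer.
Stage I.2 — burden on employer; standard: clear and convincing evidence (weight is at least 78).
    (c): 85 ≥ 78 [met]
    (d): 81 − 3 = 78 ≥ 78 [met]
  Stage I.2 is satisfied; the onus moves to the grievant.
Stage I.3 — burden on grievant; standard: a production showing (weight is at least 13).
    (e): 44 − 32 = 12 < 13 [not met]
  Stage I.3 not carried; the grievant fails its burden.
The analysis ends at Stage I.3; the employer prevails on this issue.
— Issue II —
Stage II.1 — burden on grievant; standard: clear and convincing evidence (weight exceeds 68).
    (f): 71 > 68 [met]
    (g): 64 ≤ 68 [not met]
  The grievant does not carry Stage II.1.
The analysis ends at Stage II.1; the employer prevails on this issue.
— Issue III —
At Stage III.1 the grievant must meet a preponderance (weight is at least 54): on (i) the weight is 99 less the opposing 40 gives net 59, which does reach 54, so (i) meets the standard.
  The grievant carries Stage III.1; the employer now bears the burden.
At Stage III.2 the employer must meet a preponderance (weight is at least 54): on (j) the weight is 57, which does reach 54, so (j) meets the standard; on (k) the weight is 90 less the opposing 33 gives net 57, which does reach 54, so (k) meets the standard.
  Stage III.2 carried; the final stage is satisfied.
All stages carried — the employer prevails on this issue.
Per-issue: Issue I → employer; Issue II → employer; Issue III → employer. The grievant must prevail on at least one issue; overall, the employer prevails.

employer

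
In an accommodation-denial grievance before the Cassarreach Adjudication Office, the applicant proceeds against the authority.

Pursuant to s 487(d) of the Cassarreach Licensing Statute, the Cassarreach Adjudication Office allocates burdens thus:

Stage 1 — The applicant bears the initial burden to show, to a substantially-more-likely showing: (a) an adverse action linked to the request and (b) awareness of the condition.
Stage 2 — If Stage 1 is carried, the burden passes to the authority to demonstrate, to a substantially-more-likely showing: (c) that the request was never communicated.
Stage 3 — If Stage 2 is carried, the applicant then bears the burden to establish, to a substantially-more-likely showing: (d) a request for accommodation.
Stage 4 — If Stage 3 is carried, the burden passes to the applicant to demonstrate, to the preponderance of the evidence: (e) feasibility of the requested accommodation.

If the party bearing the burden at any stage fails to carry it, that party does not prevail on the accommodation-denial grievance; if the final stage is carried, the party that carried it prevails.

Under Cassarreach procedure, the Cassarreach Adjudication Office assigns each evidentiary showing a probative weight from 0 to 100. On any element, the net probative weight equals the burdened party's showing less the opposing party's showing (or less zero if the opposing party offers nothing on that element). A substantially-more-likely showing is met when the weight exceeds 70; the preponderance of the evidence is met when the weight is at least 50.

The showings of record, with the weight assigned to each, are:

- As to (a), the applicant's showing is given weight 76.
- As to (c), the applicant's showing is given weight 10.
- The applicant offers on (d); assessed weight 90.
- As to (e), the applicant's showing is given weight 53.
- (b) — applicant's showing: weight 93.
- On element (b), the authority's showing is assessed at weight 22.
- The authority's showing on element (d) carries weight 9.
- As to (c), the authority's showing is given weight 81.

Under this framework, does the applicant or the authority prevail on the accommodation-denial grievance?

Stage 1 (applicant, a substantially-more-likely showing, weight exceeds 70): (a) 76 > 70 — meets; (b) net 93−22=71 > 70 — meets.
  Stage 1 is satisfied; the onus moves to the authority.
Stage 2 (authority, a substantially-more-likely showing, weight exceeds 70): (c) net 81−10=71 > 70 — meets.
  The authority carries Stage 2; the applicant now bears the burden.
Stage 3 (applicant, a substantially-more-likely showing, weight exceeds 70): (d) net 90−9=81 > 70 — meets.
  Stage 3 carried; the burden remains with the applicant.
Stage 4 (applicant, the preponderance of the evidence, weight is at least 50): (e) 53 ≥ 50 — meets.
  Stage 4 carried; the final stage is satisfied.
Every stage carried; the applicant prevails.

applicant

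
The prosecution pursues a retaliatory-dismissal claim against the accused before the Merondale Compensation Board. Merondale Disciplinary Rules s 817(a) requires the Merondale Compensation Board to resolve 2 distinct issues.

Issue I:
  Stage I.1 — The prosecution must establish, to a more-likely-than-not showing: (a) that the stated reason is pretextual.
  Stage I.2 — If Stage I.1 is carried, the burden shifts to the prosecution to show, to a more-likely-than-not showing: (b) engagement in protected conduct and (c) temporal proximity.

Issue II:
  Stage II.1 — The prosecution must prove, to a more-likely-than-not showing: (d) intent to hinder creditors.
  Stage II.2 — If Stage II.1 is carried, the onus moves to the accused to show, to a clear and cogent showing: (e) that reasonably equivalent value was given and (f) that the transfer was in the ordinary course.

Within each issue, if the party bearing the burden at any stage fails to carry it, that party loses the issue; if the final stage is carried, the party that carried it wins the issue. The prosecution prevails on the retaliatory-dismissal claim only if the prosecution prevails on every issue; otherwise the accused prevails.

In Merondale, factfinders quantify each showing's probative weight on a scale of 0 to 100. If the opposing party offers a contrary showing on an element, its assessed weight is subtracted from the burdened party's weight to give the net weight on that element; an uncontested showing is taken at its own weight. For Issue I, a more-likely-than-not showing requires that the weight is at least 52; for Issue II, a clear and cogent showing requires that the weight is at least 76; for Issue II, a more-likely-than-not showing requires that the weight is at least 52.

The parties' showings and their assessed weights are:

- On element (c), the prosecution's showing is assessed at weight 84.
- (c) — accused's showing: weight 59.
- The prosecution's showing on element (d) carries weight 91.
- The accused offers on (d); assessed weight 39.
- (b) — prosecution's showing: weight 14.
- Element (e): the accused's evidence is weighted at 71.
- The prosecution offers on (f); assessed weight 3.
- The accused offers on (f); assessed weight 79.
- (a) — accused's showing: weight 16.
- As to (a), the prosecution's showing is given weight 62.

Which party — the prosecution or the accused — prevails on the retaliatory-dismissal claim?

accused

— Issue I —
Stage I.1 — burden on prosecution; standard: a more-likely-than-not showing (weight is at least 52).
    (a): 62 − 16 = 46 < 52 [not met]
  The prosecution does not carry Stage I.1.
The accused prevails on this issue.
— Issue II —
Stage II.1 (prosecution, a more-likely-than-not showing, weight is at least 52): (d) net 91−39=52 ≥ 52 — meets.
  Stage II.1 carried; the burden shifts to the accused.
Stage II.2 (accused, a clear and cogent showing, weight is at least 76): (e) 71 < 76 — fails; (f) net 79−3=76 ≥ 76 — meets.
  Not every element is met, so the accused fails to carry Stage II.2.
The analysis ends at Stage II.2; the prosecution prevails on this issue.
Per-issue: Issue I → accused; Issue II → prosecution. The prosecution must prevail on every issue; overall, the accused prevails.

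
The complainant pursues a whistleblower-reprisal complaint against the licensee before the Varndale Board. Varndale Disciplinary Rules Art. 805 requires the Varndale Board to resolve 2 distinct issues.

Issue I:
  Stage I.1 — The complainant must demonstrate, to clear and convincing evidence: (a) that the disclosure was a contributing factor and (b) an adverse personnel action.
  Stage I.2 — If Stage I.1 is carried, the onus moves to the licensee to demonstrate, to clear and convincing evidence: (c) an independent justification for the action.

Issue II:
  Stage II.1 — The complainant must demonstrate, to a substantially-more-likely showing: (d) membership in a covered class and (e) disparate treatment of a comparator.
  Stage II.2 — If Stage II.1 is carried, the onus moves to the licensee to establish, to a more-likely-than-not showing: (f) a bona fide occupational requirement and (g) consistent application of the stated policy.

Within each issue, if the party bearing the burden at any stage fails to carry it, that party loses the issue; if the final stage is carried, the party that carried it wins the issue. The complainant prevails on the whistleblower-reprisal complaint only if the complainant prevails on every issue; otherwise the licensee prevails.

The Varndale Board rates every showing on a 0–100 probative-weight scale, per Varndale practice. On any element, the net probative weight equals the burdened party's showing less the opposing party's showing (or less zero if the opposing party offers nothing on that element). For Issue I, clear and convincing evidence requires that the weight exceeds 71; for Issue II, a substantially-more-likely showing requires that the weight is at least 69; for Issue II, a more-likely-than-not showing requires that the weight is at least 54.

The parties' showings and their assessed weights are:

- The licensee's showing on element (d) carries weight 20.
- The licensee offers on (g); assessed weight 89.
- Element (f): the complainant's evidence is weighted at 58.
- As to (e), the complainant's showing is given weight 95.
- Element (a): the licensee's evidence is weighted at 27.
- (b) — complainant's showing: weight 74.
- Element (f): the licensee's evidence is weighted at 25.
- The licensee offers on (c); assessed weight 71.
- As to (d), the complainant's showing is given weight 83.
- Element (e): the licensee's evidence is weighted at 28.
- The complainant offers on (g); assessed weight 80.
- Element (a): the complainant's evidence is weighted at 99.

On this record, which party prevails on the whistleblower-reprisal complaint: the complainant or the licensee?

licensee

— Issue I —
Stage I.1 — burden on complainant; standard: clear and convincing evidence (weight exceeds 71).
    (a): 99 − 27 = 72 > 71 [met]
    (b): 74 > 71 [met]
  Stage I.1 is satisfied; the onus moves to the licensee.
Stage I.2 — burden on licensee; standard: clear and convincing evidence (weight exceeds 71).
    (c): 71 ≤ 71 [not met]
  Stage I.2 not carried; the licensee fails its burden.
The complainant prevails on this issue.
— Issue II —
At Stage II.1 the complainant must meet a substantially-more-likely showing (weight is at least 69): on (d) the weight is 83 less the opposing 20 gives net 63, < 69, so (d) does not meet the standard; on (e) the weight is 95 less the opposing 28 gives net 67, which does not reach 69, so (e) does not meet the standard.
  Stage II.1 not carried; the complainant fails its burden.
The licensee prevails on this issue.
Per-issue: Issue I → complainant; Issue II → licensee. The complainant must prevail on every issue; overall, the licensee prevails.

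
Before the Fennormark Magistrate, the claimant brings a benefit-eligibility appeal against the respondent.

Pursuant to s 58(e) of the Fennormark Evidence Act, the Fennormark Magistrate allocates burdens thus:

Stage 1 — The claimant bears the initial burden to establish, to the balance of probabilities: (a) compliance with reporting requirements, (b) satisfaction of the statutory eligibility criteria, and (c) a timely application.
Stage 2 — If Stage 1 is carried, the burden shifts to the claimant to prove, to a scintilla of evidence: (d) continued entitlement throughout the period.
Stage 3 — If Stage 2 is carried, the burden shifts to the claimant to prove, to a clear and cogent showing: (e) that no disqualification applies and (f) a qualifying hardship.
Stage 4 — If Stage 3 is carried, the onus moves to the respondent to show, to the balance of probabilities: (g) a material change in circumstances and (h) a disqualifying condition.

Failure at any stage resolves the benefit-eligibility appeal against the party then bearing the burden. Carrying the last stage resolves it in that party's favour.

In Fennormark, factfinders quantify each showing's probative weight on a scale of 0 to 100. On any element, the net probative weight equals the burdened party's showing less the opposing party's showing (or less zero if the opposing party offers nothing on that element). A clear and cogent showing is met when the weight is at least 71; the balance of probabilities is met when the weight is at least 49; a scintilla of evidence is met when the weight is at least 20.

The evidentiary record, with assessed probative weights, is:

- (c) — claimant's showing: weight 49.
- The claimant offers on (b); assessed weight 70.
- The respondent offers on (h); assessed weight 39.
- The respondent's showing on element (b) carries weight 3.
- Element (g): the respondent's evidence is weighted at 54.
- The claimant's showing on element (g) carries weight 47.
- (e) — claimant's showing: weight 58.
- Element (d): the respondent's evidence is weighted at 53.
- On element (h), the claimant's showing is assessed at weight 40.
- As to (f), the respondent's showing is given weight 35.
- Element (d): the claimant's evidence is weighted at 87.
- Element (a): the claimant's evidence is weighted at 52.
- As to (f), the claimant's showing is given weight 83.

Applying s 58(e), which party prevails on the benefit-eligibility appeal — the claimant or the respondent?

respondent

Stage 1 (claimant, the balance of probabilities, weight is at least 49): (a) 52 ≥ 49 — meets; (b) net 70−3=67 ≥ 49 — meets; (c) 49 ≥ 49 — meets.
  Stage 1 carried; the burden remains with the claimant.
Stage 2 (claimant, a scintilla of evidence, weight is at least 20): (d) net 87−53=34 ≥ 20 — meets.
  All elements met. The claimant retains the burden for Stage 3.
Stage 3 (claimant, a clear and cogent showing, weight is at least 71): (e) 58 < 71 — fails; (f) net 83−35=48 < 71 — fails.
  Not every element is met, so the claimant fails to carry Stage 3.
The respondent prevails.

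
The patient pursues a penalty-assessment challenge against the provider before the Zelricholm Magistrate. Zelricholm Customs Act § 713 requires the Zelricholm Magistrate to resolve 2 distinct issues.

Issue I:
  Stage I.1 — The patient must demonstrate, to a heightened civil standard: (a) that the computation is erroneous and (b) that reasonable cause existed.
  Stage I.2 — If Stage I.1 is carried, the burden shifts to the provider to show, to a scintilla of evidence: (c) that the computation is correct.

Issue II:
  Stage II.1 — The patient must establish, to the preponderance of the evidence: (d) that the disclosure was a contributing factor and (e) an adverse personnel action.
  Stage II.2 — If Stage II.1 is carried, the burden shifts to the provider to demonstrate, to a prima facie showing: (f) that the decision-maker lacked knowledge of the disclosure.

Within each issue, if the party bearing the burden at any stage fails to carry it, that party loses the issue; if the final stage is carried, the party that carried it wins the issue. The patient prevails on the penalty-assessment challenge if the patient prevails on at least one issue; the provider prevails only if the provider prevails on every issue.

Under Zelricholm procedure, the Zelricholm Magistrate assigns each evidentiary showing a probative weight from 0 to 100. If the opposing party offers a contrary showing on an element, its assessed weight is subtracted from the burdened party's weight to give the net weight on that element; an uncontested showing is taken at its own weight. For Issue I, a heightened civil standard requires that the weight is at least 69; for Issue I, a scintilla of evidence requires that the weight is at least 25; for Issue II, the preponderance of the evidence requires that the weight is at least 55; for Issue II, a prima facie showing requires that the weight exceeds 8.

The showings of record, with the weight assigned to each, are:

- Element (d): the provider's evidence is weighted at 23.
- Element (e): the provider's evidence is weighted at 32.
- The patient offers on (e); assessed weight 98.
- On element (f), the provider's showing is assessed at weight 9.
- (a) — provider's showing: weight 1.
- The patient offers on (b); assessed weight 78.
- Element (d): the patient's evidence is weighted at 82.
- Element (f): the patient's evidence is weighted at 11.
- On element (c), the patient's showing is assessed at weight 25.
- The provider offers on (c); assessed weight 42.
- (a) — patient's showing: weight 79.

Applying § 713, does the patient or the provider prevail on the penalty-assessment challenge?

patient

— Issue I —
At Stage I.1 the patient must meet a heightened civil standard (weight is at least 69): on (a) the weight is 79 less the opposing 1 gives net 78, ≥ 69, so (a) meets the standard; on (b) the weight is 78, ≥ 69, so (b) meets the standard.
  Stage I.1 is satisfied; the onus moves to the provider.
At Stage I.2 the provider must meet a scintilla of evidence (weight is at least 25): on (c) the weight is 42 less the opposing 25 gives net 17, < 25, so (c) does not meet the standard.
  Not every element is met, so the provider fails to carry Stage I.2.
The patient prevails on this issue.
— Issue II —
Stage II.1 — burden on patient; standard: the preponderance of the evidence (weight is at least 55).
    (d): 82 − 23 = 59 ≥ 55 [met]
    (e): 98 − 32 = 66 ≥ 55 [met]
  All elements met. The burden passes to the provider.
Stage II.2 — burden on provider; standard: a prima facie showing (weight exceeds 8).
    (f): 9 − 11 = -2 ≤ 8 [not met]
  Not every element is met, so the provider fails to carry Stage II.2.
So the patient prevails on this issue.
Per-issue: Issue I → patient; Issue II → patient. The patient must prevail on at least one issue; overall, the patient prevails.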